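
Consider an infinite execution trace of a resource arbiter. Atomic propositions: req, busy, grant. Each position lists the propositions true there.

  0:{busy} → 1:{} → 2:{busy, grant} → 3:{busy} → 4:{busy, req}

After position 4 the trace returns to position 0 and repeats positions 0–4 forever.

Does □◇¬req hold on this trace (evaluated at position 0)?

Yes

◇¬req holds at every position 0..4, and those are all positions ever visited, so □◇¬req holds.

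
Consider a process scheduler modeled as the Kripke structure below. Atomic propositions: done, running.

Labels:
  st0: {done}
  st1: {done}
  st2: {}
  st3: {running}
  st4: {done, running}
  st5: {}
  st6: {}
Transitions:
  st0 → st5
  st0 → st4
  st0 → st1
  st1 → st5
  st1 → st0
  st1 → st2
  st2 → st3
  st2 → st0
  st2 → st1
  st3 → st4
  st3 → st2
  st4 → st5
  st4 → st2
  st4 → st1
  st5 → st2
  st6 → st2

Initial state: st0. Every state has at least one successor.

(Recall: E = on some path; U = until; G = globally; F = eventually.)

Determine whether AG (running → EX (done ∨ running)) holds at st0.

States satisfying running → EX (done ∨ running): {st0, st1, st2, st3, st4, st5, st6}.
States satisfying AG (running → EX (done ∨ running)): {st0, st1, st2, st3, st4, st5, st6}.
Every state reachable from st0 satisfies running → EX (done ∨ running).
st0 ∈ Sat(AG (running → EX (done ∨ running))).

Holds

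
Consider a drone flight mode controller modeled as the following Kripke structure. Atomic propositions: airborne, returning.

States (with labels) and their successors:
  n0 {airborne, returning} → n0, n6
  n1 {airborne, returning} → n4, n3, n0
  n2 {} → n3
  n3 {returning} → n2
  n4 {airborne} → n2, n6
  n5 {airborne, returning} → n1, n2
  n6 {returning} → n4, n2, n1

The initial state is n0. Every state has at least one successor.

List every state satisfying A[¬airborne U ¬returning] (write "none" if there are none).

States satisfying ¬airborne: {n2, n3, n6}.
States satisfying ¬returning: {n2, n4}.
States satisfying A[¬airborne U ¬returning]: {n2, n3, n4}.

{n2, n3, n4}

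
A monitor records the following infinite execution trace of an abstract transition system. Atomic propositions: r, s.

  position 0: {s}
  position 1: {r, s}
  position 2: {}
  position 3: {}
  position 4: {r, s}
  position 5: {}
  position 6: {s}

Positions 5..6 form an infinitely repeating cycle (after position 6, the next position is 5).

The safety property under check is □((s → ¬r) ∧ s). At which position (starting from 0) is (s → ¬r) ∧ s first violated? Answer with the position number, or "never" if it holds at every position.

Check (s → ¬r) ∧ s at each position in order: 0 ✓.
At position 1 the labels are {r, s}, so (s → ¬r) ∧ s is false there. This is the first violation.

1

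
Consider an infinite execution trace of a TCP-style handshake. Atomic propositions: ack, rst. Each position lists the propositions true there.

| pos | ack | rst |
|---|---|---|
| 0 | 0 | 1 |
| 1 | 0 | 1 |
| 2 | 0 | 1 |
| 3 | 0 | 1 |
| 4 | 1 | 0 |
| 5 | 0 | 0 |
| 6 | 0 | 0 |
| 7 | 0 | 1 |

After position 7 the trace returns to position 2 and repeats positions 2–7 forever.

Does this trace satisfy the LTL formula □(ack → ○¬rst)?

ack → ○¬rst holds at every position 0..7, and those are all positions ever visited, so □(ack → ○¬rst) holds.
Positions where ack holds: 4.
Check ○¬rst at each: 4→ok.

Yes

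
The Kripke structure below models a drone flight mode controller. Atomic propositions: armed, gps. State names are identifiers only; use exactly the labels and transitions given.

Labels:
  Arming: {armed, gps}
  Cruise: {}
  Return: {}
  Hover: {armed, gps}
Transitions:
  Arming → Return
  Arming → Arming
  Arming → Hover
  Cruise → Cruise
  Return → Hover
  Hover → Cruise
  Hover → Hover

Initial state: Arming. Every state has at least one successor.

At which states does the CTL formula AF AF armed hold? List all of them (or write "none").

States satisfying AF armed: {Arming, Return, Hover}.
States satisfying AF AF armed: {Arming, Return, Hover}.

{Arming, Return, Hover}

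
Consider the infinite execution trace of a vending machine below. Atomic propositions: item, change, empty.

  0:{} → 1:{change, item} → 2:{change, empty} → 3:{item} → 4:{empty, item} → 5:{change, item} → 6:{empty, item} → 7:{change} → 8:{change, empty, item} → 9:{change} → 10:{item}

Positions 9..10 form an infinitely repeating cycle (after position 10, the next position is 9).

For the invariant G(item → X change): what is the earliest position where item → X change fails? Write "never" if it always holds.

Check item → X change at each position in order: 0 ✓, 1 ✓, 2 ✓.
At position 3 the labels are {item} and the next position 4 has {empty, item}, so item → X change is false there. This is the first violation.

3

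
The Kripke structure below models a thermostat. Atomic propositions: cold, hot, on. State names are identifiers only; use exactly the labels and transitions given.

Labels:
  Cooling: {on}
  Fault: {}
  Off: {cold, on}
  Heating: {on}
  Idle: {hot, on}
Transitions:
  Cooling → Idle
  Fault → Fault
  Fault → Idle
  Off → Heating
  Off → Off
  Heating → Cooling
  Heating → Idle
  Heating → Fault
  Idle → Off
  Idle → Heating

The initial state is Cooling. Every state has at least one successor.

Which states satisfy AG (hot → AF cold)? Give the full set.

none

States satisfying hot → AF cold: {Cooling, Fault, Off, Heating}.
States satisfying AG (hot → AF cold): ∅.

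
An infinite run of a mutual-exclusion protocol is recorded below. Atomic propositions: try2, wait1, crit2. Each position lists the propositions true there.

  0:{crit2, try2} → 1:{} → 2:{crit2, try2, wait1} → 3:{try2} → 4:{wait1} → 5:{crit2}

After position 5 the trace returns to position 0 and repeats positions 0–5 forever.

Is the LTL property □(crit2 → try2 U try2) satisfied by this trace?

crit2 → try2 U try2 must hold at every position from 0 onward. It fails at position 5, so □(crit2 → try2 U try2) is false.
Positions where crit2 holds: 0, 2, 5.
Check try2 U try2 at each: 0→ok, 2→ok, 5→fails.

No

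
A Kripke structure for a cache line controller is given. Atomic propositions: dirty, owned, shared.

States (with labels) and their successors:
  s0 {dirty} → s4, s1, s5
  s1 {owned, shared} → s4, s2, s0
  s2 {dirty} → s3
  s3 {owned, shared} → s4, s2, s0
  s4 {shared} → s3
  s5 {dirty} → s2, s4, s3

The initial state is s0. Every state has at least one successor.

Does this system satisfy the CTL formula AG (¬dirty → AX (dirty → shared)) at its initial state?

Does not hold

States satisfying ¬dirty → AX (dirty → shared): {s0, s2, s4, s5}.
States satisfying AG (¬dirty → AX (dirty → shared)): ∅.
s1 is reachable from s0 and violates ¬dirty → AX (dirty → shared), so AG fails at s0.
s0 ∉ Sat(AG (¬dirty → AX (dirty → shared))).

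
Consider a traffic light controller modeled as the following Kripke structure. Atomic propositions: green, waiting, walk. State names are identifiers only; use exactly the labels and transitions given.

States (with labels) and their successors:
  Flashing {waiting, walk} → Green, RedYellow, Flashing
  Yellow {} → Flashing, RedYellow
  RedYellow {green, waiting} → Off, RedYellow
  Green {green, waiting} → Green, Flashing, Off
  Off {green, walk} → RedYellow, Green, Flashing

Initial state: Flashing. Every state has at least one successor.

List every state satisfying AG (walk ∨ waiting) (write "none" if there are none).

States satisfying walk ∨ waiting: {Flashing, RedYellow, Green, Off}.
States satisfying AG (walk ∨ waiting): {Flashing, RedYellow, Green, Off}.

{Flashing, RedYellow, Green, Off}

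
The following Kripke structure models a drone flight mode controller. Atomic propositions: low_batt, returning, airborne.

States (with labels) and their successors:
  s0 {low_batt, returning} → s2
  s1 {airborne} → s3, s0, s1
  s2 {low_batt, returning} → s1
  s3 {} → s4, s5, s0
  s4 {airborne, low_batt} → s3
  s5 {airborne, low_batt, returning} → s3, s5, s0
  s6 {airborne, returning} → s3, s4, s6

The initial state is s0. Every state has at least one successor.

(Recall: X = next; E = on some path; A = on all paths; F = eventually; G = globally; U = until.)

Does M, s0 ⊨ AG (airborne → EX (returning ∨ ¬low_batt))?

States satisfying airborne → EX (returning ∨ ¬low_batt): {s0, s1, s2, s3, s4, s5, s6}.
States satisfying AG (airborne → EX (returning ∨ ¬low_batt)): {s0, s1, s2, s3, s4, s5, s6}.
Every state reachable from s0 satisfies airborne → EX (returning ∨ ¬low_batt).
s0 ∈ Sat(AG (airborne → EX (returning ∨ ¬low_batt))).

Holds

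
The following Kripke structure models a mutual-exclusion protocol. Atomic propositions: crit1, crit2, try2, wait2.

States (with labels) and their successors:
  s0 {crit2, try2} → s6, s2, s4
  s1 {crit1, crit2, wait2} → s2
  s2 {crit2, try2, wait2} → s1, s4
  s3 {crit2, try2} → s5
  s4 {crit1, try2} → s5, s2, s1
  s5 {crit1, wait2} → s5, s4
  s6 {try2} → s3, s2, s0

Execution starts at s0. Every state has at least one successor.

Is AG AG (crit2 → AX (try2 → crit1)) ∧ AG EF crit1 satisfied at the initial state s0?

Violated

States satisfying AG (crit2 → AX (try2 → crit1)): ∅.
States satisfying AG AG (crit2 → AX (try2 → crit1)): ∅.
States satisfying EF crit1: {s0, s1, s2, s3, s4, s5, s6}.
States satisfying AG EF crit1: {s0, s1, s2, s3, s4, s5, s6}.
States satisfying AG AG (crit2 → AX (try2 → crit1)) ∧ AG EF crit1: ∅.
s0 ∉ Sat(AG AG (crit2 → AX (try2 → crit1)) ∧ AG EF crit1).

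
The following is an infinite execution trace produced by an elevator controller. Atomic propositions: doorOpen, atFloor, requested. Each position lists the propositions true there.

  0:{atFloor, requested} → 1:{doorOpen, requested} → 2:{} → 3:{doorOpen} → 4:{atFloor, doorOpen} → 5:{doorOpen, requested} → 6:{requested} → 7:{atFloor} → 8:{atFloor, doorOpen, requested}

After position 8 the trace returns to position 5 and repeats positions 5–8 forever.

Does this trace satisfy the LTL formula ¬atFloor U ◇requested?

Walking from position 0: ◇requested first holds at position 0, and ¬atFloor holds at every earlier position along the way, so ¬atFloor U ◇requested holds.

Satisfied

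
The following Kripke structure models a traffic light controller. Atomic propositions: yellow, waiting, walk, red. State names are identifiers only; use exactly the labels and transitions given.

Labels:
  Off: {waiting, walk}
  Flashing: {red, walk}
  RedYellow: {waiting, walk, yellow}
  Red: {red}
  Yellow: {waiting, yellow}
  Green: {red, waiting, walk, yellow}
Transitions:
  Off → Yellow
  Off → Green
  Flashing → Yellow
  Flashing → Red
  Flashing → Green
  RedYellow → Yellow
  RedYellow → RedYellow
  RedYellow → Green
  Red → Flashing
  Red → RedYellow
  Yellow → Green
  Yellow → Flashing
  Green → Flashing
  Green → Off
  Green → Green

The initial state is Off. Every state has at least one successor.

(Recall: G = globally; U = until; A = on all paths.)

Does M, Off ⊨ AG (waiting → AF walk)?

Satisfied

States satisfying waiting → AF walk: {Off, Flashing, RedYellow, Red, Yellow, Green}.
States satisfying AG (waiting → AF walk): {Off, Flashing, RedYellow, Red, Yellow, Green}.
Every state reachable from Off satisfies waiting → AF walk.
Off ∈ Sat(AG (waiting → AF walk)).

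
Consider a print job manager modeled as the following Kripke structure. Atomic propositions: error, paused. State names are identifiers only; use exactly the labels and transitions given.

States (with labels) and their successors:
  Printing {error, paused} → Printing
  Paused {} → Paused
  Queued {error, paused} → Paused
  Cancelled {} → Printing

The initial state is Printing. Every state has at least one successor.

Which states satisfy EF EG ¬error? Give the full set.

{Paused, Queued}

States satisfying EG ¬error: {Paused}.
States satisfying EF EG ¬error: {Paused, Queued}.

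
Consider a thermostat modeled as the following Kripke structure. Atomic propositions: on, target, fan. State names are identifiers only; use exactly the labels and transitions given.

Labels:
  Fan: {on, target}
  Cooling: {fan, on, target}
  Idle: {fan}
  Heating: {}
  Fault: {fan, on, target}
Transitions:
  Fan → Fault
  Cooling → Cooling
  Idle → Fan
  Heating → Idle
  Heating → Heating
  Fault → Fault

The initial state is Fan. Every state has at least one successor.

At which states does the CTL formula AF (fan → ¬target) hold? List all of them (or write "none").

{Fan, Idle, Heating}

States satisfying fan → ¬target: {Fan, Idle, Heating}.
States satisfying AF (fan → ¬target): {Fan, Idle, Heating}.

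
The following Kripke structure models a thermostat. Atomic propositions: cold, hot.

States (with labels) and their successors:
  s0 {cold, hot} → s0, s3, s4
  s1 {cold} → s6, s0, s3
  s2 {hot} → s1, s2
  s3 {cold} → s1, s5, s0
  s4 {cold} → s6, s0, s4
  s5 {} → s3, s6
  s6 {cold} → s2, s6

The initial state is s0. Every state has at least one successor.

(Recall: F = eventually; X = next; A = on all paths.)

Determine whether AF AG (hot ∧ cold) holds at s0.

States satisfying AG (hot ∧ cold): ∅.
States satisfying AF AG (hot ∧ cold): ∅.
There is a path from s0 along which AG (hot ∧ cold) never holds.
s0 ∉ Sat(AF AG (hot ∧ cold)).

Violated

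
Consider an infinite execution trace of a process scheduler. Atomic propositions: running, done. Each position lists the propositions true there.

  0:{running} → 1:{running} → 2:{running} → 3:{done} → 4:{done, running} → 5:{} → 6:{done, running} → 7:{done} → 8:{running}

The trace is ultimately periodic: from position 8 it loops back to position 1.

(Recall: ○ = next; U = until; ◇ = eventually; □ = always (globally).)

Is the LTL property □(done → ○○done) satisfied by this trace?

done → ○○done must hold at every position from 0 onward. It fails at position 3, so □(done → ○○done) is false.
Positions where done holds: 3, 4, 6, 7.
Check ○○done at each: 3→fails, 4→ok, 6→fails, 7→fails.

Does not hold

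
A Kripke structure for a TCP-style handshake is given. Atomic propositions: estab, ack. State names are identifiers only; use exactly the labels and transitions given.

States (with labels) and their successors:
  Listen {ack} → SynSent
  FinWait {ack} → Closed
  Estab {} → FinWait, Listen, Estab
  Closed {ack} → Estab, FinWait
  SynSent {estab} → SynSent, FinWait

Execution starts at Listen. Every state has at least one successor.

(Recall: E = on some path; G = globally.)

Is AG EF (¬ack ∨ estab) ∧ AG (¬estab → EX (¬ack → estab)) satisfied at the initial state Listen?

States satisfying EF (¬ack ∨ estab): {Listen, FinWait, Estab, Closed, SynSent}.
States satisfying AG EF (¬ack ∨ estab): {Listen, FinWait, Estab, Closed, SynSent}.
States satisfying ¬estab → EX (¬ack → estab): {Listen, FinWait, Estab, Closed, SynSent}.
States satisfying AG (¬estab → EX (¬ack → estab)): {Listen, FinWait, Estab, Closed, SynSent}.
States satisfying AG EF (¬ack ∨ estab) ∧ AG (¬estab → EX (¬ack → estab)): {Listen, FinWait, Estab, Closed, SynSent}.
Listen ∈ Sat(AG EF (¬ack ∨ estab) ∧ AG (¬estab → EX (¬ack → estab))).

Satisfied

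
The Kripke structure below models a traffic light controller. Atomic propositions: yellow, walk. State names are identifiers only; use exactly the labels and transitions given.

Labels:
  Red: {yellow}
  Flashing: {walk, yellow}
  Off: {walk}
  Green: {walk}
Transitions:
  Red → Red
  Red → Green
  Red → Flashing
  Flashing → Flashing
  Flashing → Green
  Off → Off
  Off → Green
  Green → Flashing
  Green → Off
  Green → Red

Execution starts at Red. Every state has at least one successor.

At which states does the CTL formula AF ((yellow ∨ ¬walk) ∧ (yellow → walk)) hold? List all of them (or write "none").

{Flashing}

States satisfying (yellow ∨ ¬walk) ∧ (yellow → walk): {Flashing}.
States satisfying AF ((yellow ∨ ¬walk) ∧ (yellow → walk)): {Flashing}.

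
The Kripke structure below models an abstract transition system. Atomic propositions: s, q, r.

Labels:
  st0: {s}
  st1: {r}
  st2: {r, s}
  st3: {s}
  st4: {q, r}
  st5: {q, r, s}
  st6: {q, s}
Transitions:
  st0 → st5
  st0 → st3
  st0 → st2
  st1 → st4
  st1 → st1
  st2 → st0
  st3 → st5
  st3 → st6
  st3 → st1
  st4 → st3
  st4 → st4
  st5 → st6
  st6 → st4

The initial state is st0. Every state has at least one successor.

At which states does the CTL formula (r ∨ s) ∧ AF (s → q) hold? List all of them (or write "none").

{st1, st3, st4, st5, st6}

States satisfying r ∨ s: {st0, st1, st2, st3, st4, st5, st6}.
States satisfying s → q: {st1, st4, st5, st6}.
States satisfying AF (s → q): {st1, st3, st4, st5, st6}.
States satisfying (r ∨ s) ∧ AF (s → q): {st1, st3, st4, st5, st6}.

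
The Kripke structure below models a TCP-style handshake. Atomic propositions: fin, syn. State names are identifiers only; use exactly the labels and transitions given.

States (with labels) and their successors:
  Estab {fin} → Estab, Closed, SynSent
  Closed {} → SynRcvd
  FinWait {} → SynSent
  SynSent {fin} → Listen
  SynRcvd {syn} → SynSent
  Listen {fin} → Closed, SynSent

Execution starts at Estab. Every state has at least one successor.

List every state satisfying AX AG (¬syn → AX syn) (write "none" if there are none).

States satisfying AG (¬syn → AX syn): ∅.
States satisfying AX AG (¬syn → AX syn): ∅.

none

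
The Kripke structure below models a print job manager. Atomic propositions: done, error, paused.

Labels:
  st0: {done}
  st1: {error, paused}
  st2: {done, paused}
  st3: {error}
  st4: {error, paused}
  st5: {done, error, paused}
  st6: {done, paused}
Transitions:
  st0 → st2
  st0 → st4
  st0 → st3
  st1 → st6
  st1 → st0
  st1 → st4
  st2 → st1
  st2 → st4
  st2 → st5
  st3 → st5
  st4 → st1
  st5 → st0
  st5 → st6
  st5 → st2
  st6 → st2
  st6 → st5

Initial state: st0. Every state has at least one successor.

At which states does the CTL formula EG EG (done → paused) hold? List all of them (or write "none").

{st1, st2, st3, st4, st5, st6}

States satisfying EG (done → paused): {st1, st2, st3, st4, st5, st6}.
States satisfying EG EG (done → paused): {st1, st2, st3, st4, st5, st6}.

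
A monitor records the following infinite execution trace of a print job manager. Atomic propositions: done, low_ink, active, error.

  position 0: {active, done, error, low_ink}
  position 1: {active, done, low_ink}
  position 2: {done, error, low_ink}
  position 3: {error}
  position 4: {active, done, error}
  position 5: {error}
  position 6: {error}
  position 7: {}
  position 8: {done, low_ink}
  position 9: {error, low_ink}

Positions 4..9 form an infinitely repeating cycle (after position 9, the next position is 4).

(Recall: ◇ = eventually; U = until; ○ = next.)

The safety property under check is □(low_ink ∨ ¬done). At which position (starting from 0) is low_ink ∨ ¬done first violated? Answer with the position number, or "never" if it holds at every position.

Check low_ink ∨ ¬done at each position in order: 0 ✓, 1 ✓, 2 ✓, 3 ✓.
At position 4 the labels are {active, done, error}, so low_ink ∨ ¬done is false there. This is the first violation.

4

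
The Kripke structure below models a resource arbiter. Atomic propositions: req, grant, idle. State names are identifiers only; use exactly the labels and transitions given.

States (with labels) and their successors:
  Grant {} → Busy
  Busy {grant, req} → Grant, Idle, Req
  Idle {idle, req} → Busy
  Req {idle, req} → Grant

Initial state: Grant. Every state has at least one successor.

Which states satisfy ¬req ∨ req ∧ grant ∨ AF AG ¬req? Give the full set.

States satisfying ¬req: {Grant}.
States satisfying req ∧ grant: {Busy}.
States satisfying ¬req ∨ req ∧ grant: {Grant, Busy}.
States satisfying AG ¬req: ∅.
States satisfying AF AG ¬req: ∅.
States satisfying ¬req ∨ req ∧ grant ∨ AF AG ¬req: {Grant, Busy}.

{Grant, Busy}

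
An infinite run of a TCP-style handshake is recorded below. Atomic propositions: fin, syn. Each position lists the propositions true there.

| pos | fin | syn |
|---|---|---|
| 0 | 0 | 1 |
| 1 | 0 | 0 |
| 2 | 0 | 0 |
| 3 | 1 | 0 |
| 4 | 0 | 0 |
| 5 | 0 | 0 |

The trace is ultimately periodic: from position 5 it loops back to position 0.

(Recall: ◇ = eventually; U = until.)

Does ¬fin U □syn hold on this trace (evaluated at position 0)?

Does not hold

Walking from position 0: at position 3, □syn has not yet held and ¬fin fails, so ¬fin U □syn is false.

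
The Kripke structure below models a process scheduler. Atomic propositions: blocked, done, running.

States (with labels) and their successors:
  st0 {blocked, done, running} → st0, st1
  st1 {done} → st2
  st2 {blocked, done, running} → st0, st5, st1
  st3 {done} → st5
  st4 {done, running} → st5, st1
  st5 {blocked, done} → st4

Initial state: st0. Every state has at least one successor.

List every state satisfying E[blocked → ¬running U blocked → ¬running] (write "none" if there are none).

{st1, st3, st4, st5}

States satisfying blocked → ¬running: {st1, st3, st4, st5}.
States satisfying E[blocked → ¬running U blocked → ¬running]: {st1, st3, st4, st5}.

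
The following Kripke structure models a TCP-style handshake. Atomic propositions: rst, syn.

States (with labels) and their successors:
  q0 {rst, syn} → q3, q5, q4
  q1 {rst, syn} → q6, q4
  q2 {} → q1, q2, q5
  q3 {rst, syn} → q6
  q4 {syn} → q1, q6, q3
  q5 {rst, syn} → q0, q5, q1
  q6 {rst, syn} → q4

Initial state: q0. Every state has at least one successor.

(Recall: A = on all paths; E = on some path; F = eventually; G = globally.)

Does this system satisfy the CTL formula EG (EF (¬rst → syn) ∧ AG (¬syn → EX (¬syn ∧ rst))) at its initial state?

States satisfying EF (¬rst → syn) ∧ AG (¬syn → EX (¬syn ∧ rst)): {q0, q1, q3, q4, q5, q6}.
States satisfying EG (EF (¬rst → syn) ∧ AG (¬syn → EX (¬syn ∧ rst))): {q0, q1, q3, q4, q5, q6}.
q0 ∈ Sat(EG (EF (¬rst → syn) ∧ AG (¬syn → EX (¬syn ∧ rst)))).

Holds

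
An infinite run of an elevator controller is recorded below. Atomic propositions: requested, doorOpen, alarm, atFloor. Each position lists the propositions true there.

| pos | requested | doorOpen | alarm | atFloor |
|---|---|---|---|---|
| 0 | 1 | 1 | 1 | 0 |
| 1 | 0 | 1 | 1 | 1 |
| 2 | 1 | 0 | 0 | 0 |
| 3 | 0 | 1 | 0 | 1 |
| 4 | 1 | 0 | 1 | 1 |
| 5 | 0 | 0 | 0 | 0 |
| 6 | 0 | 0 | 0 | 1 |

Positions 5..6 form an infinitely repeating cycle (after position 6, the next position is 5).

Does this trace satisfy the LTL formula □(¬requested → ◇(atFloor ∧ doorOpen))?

¬requested → ◇(atFloor ∧ doorOpen) must hold at every position from 0 onward. It fails at position 5, so □(¬requested → ◇(atFloor ∧ doorOpen)) is false.
Positions where ¬requested holds: 1, 3, 5, 6.
Check ◇(atFloor ∧ doorOpen) at each: 1→ok, 3→ok, 5→fails, 6→fails.

No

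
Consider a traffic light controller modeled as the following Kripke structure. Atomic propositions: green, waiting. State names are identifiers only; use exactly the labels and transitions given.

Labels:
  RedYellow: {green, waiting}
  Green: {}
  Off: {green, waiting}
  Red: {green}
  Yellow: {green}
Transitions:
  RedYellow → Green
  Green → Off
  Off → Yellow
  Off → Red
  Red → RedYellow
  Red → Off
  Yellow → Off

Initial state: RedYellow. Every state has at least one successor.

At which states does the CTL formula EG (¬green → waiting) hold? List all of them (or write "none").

{Off, Red, Yellow}

States satisfying ¬green → waiting: {RedYellow, Off, Red, Yellow}.
States satisfying EG (¬green → waiting): {Off, Red, Yellow}.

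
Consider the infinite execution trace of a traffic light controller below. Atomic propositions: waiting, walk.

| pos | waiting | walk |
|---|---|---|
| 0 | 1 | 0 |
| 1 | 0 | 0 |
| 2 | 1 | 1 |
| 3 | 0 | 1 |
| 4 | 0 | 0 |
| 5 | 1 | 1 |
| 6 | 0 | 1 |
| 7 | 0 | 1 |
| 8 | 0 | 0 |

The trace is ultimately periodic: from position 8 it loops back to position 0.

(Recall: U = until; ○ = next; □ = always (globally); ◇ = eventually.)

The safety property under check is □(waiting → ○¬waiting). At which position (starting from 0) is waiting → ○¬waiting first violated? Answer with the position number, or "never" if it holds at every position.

waiting → ○¬waiting holds at every position 0..8, and those are all the positions the trace ever visits, so the invariant □(waiting → ○¬waiting) is never violated.

never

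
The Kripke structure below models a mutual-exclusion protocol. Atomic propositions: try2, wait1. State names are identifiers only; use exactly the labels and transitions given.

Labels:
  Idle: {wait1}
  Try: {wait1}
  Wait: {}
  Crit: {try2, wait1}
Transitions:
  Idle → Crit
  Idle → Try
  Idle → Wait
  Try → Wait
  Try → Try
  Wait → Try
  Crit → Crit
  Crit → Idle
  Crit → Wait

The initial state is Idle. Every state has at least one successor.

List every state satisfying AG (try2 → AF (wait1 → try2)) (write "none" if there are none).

States satisfying try2 → AF (wait1 → try2): {Idle, Try, Wait, Crit}.
States satisfying AG (try2 → AF (wait1 → try2)): {Idle, Try, Wait, Crit}.

{Idle, Try, Wait, Crit}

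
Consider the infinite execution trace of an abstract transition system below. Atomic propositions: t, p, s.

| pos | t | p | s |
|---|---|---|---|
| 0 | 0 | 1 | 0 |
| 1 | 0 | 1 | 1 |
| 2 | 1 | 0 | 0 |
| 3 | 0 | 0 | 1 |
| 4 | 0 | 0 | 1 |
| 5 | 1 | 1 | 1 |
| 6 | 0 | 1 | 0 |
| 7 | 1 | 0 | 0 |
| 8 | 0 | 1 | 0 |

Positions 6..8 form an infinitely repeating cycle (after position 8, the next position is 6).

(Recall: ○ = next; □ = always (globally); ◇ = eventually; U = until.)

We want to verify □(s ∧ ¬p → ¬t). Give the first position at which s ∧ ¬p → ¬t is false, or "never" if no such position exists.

never

s ∧ ¬p → ¬t holds at every position 0..8, and those are all the positions the trace ever visits, so the invariant □(s ∧ ¬p → ¬t) is never violated.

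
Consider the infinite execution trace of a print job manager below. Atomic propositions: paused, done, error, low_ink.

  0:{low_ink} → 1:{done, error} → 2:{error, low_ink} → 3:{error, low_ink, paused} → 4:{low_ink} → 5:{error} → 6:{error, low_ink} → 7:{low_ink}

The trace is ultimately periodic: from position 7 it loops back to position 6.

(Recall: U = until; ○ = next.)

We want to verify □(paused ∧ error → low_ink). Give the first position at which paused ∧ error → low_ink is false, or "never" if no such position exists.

never

paused ∧ error → low_ink holds at every position 0..7, and those are all the positions the trace ever visits, so the invariant □(paused ∧ error → low_ink) is never violated.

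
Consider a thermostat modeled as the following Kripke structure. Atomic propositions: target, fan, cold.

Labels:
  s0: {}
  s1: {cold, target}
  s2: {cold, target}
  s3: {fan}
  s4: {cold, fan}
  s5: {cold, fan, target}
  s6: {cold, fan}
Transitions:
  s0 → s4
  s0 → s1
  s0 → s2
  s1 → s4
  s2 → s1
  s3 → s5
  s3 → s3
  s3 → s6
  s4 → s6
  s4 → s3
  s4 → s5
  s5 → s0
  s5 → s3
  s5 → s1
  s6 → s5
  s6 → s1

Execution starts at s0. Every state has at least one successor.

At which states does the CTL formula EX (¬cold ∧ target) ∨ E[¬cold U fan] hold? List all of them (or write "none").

States satisfying ¬cold ∧ target: ∅.
States satisfying EX (¬cold ∧ target): ∅.
States satisfying ¬cold: {s0, s3}.
States satisfying fan: {s3, s4, s5, s6}.
States satisfying E[¬cold U fan]: {s0, s3, s4, s5, s6}.
States satisfying EX (¬cold ∧ target) ∨ E[¬cold U fan]: {s0, s3, s4, s5, s6}.

{s0, s3, s4, s5, s6}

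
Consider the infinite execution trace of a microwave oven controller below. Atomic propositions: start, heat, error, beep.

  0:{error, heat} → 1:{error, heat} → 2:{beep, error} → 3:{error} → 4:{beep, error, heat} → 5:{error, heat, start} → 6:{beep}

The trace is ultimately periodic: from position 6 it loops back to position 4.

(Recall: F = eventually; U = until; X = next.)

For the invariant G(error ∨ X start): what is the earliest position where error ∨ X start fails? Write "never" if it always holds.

6

Check error ∨ X start at each position in order: 0 ✓, 1 ✓, 2 ✓, 3 ✓, 4 ✓, 5 ✓.
At position 6 the labels are {beep} and the next position 4 has {beep, error, heat}, so error ∨ X start is false there. This is the first violation.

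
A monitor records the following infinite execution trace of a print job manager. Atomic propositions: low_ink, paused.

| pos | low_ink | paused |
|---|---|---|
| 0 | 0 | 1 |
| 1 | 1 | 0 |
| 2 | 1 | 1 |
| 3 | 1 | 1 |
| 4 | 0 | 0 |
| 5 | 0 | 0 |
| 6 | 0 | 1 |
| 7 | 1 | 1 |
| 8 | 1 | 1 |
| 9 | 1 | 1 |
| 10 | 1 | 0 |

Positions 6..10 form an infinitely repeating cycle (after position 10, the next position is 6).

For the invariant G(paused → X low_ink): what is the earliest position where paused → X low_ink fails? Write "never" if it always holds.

Check paused → X low_ink at each position in order: 0 ✓, 1 ✓, 2 ✓.
At position 3 the labels are {low_ink, paused} and the next position 4 has {}, so paused → X low_ink is false there. This is the first violation.

3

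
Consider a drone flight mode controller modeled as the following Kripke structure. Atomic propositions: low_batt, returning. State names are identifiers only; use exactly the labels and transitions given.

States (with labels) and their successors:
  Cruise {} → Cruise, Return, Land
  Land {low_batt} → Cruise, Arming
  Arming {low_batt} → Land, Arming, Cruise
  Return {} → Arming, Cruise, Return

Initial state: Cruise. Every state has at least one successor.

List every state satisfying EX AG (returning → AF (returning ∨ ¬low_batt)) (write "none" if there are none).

{Cruise, Land, Arming, Return}

States satisfying AG (returning → AF (returning ∨ ¬low_batt)): {Cruise, Land, Arming, Return}.
States satisfying EX AG (returning → AF (returning ∨ ¬low_batt)): {Cruise, Land, Arming, Return}.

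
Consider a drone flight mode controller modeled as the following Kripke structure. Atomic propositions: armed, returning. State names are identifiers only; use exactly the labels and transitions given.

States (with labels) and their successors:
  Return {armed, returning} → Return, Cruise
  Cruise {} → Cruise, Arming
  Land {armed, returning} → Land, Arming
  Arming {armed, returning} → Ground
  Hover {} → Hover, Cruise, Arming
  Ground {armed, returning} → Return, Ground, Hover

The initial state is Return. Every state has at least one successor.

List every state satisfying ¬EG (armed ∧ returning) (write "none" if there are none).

States satisfying armed ∧ returning: {Return, Land, Arming, Ground}.
States satisfying EG (armed ∧ returning): {Return, Land, Arming, Ground}.
States satisfying ¬EG (armed ∧ returning): {Cruise, Hover}.

{Cruise, Hover}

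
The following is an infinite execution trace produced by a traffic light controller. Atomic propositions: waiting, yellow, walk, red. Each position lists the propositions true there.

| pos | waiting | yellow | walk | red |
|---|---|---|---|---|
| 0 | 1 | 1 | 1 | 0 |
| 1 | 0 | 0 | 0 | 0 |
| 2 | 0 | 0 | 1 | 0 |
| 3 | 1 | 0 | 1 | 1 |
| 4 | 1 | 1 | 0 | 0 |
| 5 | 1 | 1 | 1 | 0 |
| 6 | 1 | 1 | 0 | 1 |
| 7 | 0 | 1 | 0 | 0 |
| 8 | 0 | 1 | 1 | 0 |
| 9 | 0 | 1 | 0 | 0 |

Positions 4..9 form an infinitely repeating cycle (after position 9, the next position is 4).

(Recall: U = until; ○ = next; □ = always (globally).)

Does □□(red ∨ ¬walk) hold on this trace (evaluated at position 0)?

Violated

□(red ∨ ¬walk) must hold at every position from 0 onward. It fails at position 0, so □□(red ∨ ¬walk) is false.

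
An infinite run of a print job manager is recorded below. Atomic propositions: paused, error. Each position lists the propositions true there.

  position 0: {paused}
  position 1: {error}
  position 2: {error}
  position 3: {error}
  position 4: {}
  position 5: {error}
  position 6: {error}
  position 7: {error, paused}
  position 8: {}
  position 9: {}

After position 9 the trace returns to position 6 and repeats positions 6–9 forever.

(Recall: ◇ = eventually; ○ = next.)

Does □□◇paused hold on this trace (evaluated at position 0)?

□◇paused holds at every position 0..9, and those are all positions ever visited, so □□◇paused holds.

Satisfied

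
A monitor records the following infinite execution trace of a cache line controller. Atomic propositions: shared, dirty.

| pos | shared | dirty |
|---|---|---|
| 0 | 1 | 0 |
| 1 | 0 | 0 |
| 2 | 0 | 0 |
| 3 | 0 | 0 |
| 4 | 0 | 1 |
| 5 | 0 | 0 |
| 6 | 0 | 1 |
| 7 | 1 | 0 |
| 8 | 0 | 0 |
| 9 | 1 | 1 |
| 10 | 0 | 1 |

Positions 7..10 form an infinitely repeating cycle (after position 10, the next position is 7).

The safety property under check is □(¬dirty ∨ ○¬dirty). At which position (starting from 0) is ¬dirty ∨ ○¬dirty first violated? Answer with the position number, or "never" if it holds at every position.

9

Check ¬dirty ∨ ○¬dirty at each position in order: 0 ✓, 1 ✓, 2 ✓, 3 ✓, 4 ✓, 5 ✓, 6 ✓, 7 ✓, 8 ✓.
At position 9 the labels are {dirty, shared} and the next position 10 has {dirty}, so ¬dirty ∨ ○¬dirty is false there. This is the first violation.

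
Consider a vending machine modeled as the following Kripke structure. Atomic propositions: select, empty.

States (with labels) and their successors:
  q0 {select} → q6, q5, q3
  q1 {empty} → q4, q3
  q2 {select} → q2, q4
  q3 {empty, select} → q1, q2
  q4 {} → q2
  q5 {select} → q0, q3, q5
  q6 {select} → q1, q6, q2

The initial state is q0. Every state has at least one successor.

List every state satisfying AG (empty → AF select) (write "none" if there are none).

{q0, q1, q2, q3, q4, q5, q6}

States satisfying empty → AF select: {q0, q1, q2, q3, q4, q5, q6}.
States satisfying AG (empty → AF select): {q0, q1, q2, q3, q4, q5, q6}.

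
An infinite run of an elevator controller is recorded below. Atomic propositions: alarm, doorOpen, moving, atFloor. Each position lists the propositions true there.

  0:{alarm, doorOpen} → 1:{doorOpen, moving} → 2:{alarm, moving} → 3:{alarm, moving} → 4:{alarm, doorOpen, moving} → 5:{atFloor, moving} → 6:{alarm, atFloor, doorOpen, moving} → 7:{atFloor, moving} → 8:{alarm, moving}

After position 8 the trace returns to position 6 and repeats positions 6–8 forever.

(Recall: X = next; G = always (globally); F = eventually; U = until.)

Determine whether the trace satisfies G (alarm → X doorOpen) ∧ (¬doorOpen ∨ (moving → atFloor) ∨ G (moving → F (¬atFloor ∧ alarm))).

Violated

alarm → X doorOpen must hold at every position from 0 onward. It fails at position 2, so G (alarm → X doorOpen) is false.
Positions where alarm holds: 0, 2, 3, 4, 6, 8.
Check X doorOpen at each: 0→ok, 2→fails, 3→ok, 4→fails, 6→fails, 8→ok.
At position 0: G (alarm → X doorOpen) is false; ¬doorOpen ∨ (moving → atFloor) ∨ G (moving → F (¬atFloor ∧ alarm)) is true; so G (alarm → X doorOpen) ∧ (¬doorOpen ∨ (moving → atFloor) ∨ G (moving → F (¬atFloor ∧ alarm))) is false.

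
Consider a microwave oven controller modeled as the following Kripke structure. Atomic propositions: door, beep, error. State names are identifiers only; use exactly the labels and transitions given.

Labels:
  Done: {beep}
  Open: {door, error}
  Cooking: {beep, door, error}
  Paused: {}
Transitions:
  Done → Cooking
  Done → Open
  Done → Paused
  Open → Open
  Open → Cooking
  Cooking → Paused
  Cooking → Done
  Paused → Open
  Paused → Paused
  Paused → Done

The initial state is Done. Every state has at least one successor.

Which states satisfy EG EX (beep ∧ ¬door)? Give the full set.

{Cooking, Paused}

States satisfying EX (beep ∧ ¬door): {Cooking, Paused}.
States satisfying EG EX (beep ∧ ¬door): {Cooking, Paused}.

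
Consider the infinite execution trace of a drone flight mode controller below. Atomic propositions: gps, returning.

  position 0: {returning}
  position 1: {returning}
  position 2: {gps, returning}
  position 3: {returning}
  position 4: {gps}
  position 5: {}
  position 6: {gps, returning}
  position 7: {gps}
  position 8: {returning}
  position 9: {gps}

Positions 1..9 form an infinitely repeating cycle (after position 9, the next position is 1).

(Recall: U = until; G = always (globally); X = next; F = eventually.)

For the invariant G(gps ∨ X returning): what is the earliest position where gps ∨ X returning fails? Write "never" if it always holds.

3

Check gps ∨ X returning at each position in order: 0 ✓, 1 ✓, 2 ✓.
At position 3 the labels are {returning} and the next position 4 has {gps}, so gps ∨ X returning is false there. This is the first violation.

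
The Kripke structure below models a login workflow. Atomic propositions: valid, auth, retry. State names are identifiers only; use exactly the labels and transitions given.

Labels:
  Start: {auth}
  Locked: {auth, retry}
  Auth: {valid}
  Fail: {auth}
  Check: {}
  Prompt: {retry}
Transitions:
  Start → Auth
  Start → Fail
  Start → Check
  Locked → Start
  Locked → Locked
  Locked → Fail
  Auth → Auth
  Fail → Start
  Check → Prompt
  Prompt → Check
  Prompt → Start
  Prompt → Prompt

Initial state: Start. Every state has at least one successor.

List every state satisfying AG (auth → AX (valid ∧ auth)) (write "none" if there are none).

States satisfying auth → AX (valid ∧ auth): {Auth, Check, Prompt}.
States satisfying AG (auth → AX (valid ∧ auth)): {Auth}.

{Auth}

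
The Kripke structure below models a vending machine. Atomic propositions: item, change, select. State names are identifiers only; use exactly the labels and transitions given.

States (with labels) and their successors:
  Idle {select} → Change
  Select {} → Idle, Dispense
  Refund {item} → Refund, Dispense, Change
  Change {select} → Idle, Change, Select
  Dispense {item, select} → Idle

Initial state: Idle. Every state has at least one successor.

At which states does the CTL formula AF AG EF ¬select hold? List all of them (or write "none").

States satisfying AG EF ¬select: {Idle, Select, Refund, Change, Dispense}.
States satisfying AF AG EF ¬select: {Idle, Select, Refund, Change, Dispense}.

{Idle, Select, Refund, Change, Dispense}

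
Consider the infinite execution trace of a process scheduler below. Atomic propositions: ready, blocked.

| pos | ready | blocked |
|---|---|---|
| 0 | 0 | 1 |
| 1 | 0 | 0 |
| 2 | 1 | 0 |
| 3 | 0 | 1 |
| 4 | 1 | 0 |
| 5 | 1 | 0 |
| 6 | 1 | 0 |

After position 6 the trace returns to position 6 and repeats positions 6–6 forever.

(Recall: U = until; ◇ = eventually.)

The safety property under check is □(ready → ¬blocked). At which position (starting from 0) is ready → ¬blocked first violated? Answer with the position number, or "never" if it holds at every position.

never

ready → ¬blocked holds at every position 0..6, and those are all the positions the trace ever visits, so the invariant □(ready → ¬blocked) is never violated.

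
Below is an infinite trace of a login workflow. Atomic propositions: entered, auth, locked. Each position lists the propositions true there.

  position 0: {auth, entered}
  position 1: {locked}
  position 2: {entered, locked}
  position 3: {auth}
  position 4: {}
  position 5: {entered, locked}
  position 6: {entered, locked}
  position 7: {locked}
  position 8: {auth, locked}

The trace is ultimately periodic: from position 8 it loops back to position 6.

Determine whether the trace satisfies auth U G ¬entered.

Violated

Walking from position 0: at position 1, G ¬entered has not yet held and auth fails, so auth U G ¬entered is false.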